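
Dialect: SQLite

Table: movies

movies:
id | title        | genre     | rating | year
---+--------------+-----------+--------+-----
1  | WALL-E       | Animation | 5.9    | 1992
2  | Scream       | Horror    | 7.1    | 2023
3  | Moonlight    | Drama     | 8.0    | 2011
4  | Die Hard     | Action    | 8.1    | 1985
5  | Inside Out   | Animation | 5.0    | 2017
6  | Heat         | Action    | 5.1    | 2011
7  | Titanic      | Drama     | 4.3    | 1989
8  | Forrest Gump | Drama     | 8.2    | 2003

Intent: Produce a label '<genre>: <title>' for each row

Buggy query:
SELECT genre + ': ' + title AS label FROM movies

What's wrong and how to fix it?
Bug: SQLite uses || for string concatenation; + coerces text to numbers (yielding 0)

Fix: Use the || operator for string concatenation

Corrected query:
SELECT genre || ': ' || title AS label FROM movies

Result:
label                
---------------------
Animation: WALL-E    
Horror: Scream       
Drama: Moonlight     
Action: Die Hard     
Animation: Inside Out
Action: Heat         
Drama: Titanic       
Drama: Forrest Gump  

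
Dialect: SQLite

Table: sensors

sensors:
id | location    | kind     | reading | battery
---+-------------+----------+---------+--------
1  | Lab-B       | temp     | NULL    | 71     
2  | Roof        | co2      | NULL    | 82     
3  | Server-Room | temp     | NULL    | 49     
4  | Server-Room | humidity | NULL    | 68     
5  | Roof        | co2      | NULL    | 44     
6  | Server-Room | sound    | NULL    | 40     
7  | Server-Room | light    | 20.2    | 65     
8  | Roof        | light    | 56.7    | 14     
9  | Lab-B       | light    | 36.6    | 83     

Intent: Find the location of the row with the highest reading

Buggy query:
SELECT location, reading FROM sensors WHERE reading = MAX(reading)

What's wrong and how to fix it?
Bug: MAX(reading) is an aggregate and cannot be used directly in WHERE

Fix: Wrap MAX in a scalar subquery so WHERE compares against a single value

Corrected query:
SELECT location, reading FROM sensors WHERE reading = (SELECT MAX(reading) FROM sensors)

Result:
location | reading
---------+--------
Roof     | 56.7   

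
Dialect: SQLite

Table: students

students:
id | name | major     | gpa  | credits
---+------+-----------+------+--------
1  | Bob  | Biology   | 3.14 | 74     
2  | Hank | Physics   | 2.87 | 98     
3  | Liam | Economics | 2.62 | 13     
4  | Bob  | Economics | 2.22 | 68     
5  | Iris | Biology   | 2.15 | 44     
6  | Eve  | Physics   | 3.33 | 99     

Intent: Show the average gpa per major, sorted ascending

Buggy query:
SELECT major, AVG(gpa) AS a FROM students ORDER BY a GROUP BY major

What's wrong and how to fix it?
Bug: ORDER BY appears before GROUP BY; SQL clause order requires GROUP BY first

Fix: Reorder: SELECT … FROM … GROUP BY … ORDER BY …

Corrected query:
SELECT major, AVG(gpa) AS a FROM students GROUP BY major ORDER BY a

Result:
major     | a    
----------+------
Economics | 2.42 
Biology   | 2.645
Physics   | 3.1  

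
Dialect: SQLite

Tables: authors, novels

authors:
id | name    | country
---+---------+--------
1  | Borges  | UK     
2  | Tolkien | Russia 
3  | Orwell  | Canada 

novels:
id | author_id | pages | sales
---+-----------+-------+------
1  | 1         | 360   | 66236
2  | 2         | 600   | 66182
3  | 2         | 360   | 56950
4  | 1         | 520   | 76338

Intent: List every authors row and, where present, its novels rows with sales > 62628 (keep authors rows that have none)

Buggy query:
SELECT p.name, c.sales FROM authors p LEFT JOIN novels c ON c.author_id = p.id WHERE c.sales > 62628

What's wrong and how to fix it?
Bug: Filtering c.sales in WHERE discards the NULL rows produced by LEFT JOIN, turning it into an inner join

Fix: Move the right-table condition into the ON clause so unmatched parents are kept

Corrected query:
SELECT p.name, c.sales FROM authors p LEFT JOIN novels c ON c.author_id = p.id AND c.sales > 62628

Result:
name    | sales
--------+------
Borges  | 66236
Borges  | 76338
Tolkien | 66182
Orwell  | NULL 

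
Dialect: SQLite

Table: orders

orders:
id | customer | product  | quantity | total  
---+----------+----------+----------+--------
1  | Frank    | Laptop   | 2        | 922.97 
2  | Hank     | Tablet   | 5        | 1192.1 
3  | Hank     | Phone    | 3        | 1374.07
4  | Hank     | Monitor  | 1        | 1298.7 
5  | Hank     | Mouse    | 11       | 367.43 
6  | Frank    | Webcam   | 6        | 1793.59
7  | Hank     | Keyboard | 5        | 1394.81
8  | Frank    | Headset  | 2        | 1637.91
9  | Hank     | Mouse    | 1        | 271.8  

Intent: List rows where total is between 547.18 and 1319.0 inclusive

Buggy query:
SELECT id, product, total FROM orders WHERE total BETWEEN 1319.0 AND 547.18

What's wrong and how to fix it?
Bug: The bounds are reversed; BETWEEN a AND b requires a <= b to match anything

Fix: Write BETWEEN 547.18 AND 1319.0

Corrected query:
SELECT id, product, total FROM orders WHERE total BETWEEN 547.18 AND 1319.0

Result:
id | product | total 
---+---------+-------
1  | Laptop  | 922.97
2  | Tablet  | 1192.1
4  | Monitor | 1298.7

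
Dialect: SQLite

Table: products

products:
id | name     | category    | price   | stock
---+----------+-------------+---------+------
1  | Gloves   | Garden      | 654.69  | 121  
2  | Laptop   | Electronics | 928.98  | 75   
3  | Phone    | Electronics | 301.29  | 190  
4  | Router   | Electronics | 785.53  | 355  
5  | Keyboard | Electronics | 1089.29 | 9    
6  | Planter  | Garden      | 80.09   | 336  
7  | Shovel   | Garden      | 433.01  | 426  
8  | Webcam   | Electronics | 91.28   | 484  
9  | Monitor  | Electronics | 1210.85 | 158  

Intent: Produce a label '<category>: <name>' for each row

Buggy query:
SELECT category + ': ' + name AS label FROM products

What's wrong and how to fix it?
Bug: '+' is numeric addition; on text columns SQLite converts them to 0 instead of concatenating

Fix: Use the || operator for string concatenation

Corrected query:
SELECT category || ': ' || name AS label FROM products

Result:
label                
---------------------
Garden: Gloves       
Electronics: Laptop  
Electronics: Phone   
Electronics: Router  
Electronics: Keyboard
Garden: Planter      
Garden: Shovel       
Electronics: Webcam  
Electronics: Monitor 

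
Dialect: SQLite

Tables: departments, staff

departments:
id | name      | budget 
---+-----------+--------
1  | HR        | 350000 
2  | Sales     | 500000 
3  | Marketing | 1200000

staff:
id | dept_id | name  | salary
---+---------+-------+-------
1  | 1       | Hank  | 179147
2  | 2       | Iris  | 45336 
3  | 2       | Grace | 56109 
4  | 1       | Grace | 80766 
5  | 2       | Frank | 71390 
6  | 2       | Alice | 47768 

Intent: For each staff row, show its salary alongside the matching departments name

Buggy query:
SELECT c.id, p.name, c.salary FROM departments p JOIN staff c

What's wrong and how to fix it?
Bug: JOIN with no ON clause produces a cartesian product; every staff row pairs with every departments row

Fix: Add ON c.dept_id = p.id to the JOIN

Corrected query:
SELECT c.id, p.name, c.salary FROM departments p JOIN staff c ON c.dept_id = p.id

Result:
id | name  | salary
---+-------+-------
1  | HR    | 179147
2  | Sales | 45336 
3  | Sales | 56109 
4  | HR    | 80766 
5  | Sales | 71390 
6  | Sales | 47768 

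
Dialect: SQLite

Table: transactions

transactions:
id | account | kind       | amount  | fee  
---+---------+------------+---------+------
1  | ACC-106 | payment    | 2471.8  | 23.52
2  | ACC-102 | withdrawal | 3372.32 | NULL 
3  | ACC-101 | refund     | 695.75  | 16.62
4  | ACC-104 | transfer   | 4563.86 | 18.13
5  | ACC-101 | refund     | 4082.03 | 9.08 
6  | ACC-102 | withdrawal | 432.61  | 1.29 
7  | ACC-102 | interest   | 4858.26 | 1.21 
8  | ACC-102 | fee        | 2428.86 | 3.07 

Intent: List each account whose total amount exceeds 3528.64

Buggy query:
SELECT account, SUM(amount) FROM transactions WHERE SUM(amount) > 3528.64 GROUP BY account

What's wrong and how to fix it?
Bug: SUM(amount) is an aggregate, but WHERE filters rows before aggregation

Fix: Use HAVING (which filters groups after aggregation) instead of WHERE

Corrected query:
SELECT account, SUM(amount) FROM transactions GROUP BY account HAVING SUM(amount) > 3528.64

Result:
account | SUM(amount)
--------+------------
ACC-101 | 4777.78    
ACC-102 | 11092.05   
ACC-104 | 4563.86    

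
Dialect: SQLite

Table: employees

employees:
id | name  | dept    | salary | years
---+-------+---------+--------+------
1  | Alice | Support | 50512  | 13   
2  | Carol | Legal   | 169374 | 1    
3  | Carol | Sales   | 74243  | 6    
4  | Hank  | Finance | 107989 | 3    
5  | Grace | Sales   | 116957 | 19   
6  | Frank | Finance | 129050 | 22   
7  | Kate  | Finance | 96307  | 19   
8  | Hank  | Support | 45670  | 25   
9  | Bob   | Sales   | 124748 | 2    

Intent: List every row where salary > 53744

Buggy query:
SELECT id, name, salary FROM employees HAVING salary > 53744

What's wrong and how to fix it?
Bug: This is a non-aggregate query (no GROUP BY, no aggregates), so in SQLite the HAVING clause is invalid here; a row-level condition belongs in WHERE

Fix: Use WHERE for row-level filtering

Corrected query:
SELECT id, name, salary FROM employees WHERE salary > 53744

Result:
id | name  | salary
---+-------+-------
2  | Carol | 169374
3  | Carol | 74243 
4  | Hank  | 107989
5  | Grace | 116957
6  | Frank | 129050
7  | Kate  | 96307 
9  | Bob   | 124748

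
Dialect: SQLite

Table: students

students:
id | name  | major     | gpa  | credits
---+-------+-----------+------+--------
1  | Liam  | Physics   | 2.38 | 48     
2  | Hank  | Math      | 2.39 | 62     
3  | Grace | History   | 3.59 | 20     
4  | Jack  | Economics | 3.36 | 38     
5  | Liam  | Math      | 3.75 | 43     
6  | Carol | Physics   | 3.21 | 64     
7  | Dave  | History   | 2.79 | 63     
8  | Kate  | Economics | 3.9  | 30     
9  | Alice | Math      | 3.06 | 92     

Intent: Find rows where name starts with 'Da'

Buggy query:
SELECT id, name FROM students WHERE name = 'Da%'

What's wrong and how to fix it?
Bug: Wildcards only work with LIKE; '=' treats '%' as a literal character

Fix: Use LIKE for wildcard pattern matching

Corrected query:
SELECT id, name FROM students WHERE name LIKE 'Da%'

Result:
id | name
---+-----
7  | Dave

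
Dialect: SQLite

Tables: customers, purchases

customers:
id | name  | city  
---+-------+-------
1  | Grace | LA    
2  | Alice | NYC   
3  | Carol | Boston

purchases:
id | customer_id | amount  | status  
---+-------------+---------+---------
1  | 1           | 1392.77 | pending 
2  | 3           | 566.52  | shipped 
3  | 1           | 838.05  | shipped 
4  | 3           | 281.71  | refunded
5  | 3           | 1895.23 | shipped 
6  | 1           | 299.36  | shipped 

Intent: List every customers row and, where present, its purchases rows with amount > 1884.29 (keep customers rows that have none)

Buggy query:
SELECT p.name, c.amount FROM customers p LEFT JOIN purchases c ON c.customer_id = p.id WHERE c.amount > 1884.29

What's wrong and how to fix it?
Bug: Filtering c.amount in WHERE discards the NULL rows produced by LEFT JOIN, turning it into an inner join

Fix: Move the right-table condition into the ON clause so unmatched parents are kept

Corrected query:
SELECT p.name, c.amount FROM customers p LEFT JOIN purchases c ON c.customer_id = p.id AND c.amount > 1884.29

Result:
name  | amount 
------+--------
Grace | NULL   
Alice | NULL   
Carol | 1895.23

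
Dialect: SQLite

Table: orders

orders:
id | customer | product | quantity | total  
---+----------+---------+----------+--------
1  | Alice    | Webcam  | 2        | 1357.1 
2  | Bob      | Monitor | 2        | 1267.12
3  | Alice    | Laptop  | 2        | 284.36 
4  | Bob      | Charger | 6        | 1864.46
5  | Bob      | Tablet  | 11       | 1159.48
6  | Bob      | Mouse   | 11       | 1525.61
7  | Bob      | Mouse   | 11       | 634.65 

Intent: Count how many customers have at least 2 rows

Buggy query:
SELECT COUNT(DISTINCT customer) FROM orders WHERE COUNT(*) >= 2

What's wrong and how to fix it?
Bug: COUNT(*) cannot appear in WHERE; the per-group count doesn't exist yet

Fix: Group first with HAVING COUNT(*) >= 2, then COUNT the resulting groups

Corrected query:
SELECT COUNT(*) FROM (SELECT customer FROM orders GROUP BY customer HAVING COUNT(*) >= 2)

Result:
COUNT(*)
--------
2       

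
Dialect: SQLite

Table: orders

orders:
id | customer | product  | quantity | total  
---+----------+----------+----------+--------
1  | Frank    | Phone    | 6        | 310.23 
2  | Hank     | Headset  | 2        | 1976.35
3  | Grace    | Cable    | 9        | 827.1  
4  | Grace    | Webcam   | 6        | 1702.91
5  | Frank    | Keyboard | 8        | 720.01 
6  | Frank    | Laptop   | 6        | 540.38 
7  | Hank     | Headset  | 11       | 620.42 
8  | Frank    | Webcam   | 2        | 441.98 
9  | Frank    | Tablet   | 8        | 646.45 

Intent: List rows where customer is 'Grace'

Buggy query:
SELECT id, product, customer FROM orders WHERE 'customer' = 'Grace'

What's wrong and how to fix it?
Bug: 'customer' in single quotes is a string literal, not the column; the comparison is literal-vs-literal and never true

Fix: Remove the quotes around the column name (or use double quotes for an identifier)

Corrected query:
SELECT id, product, customer FROM orders WHERE customer = 'Grace'

Result:
id | product | customer
---+---------+---------
3  | Cable   | Grace   
4  | Webcam  | Grace   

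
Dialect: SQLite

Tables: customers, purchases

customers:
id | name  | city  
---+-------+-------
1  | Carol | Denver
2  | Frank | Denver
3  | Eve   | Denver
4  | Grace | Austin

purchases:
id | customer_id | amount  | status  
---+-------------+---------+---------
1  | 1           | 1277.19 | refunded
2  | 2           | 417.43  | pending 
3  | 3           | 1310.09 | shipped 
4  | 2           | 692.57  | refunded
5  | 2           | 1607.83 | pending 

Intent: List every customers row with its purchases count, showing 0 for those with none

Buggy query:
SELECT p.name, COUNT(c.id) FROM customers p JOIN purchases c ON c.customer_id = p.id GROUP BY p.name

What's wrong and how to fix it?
Bug: INNER JOIN drops customers rows that have no matching purchases rows

Fix: Switch to LEFT JOIN to retain unmatched parent rows

Corrected query:
SELECT p.name, COUNT(c.id) FROM customers p LEFT JOIN purchases c ON c.customer_id = p.id GROUP BY p.name

Result:
name  | COUNT(c.id)
------+------------
Carol | 1          
Eve   | 1          
Frank | 3          
Grace | 0          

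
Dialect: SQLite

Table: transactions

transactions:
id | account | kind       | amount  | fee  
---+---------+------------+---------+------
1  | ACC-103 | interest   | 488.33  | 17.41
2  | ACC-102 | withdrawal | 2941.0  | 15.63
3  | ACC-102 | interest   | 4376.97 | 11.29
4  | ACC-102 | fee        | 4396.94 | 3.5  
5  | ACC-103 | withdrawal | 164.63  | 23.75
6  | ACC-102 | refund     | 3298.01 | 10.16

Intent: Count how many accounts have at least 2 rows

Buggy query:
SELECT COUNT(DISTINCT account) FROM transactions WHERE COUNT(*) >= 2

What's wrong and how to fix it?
Bug: COUNT(*) cannot appear in WHERE; the per-group count doesn't exist yet

Fix: Group first with HAVING COUNT(*) >= 2, then COUNT the resulting groups

Corrected query:
SELECT COUNT(*) FROM (SELECT account FROM transactions GROUP BY account HAVING COUNT(*) >= 2)

Result:
COUNT(*)
--------
2       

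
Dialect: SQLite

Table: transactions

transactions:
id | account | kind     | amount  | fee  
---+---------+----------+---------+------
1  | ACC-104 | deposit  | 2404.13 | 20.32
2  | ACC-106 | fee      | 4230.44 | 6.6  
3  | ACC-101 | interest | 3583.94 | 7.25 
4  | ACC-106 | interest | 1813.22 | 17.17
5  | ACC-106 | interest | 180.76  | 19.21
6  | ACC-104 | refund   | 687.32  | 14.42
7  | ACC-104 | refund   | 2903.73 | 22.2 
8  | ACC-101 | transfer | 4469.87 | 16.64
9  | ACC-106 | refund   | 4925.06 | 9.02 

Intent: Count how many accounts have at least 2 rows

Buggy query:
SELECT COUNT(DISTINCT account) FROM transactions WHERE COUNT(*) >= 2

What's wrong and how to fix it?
Bug: WHERE filters individual rows, not groups, so a group-level COUNT is invalid there

Fix: Use a subquery that GROUPs and filters with HAVING, then count its rows

Corrected query:
SELECT COUNT(*) FROM (SELECT account FROM transactions GROUP BY account HAVING COUNT(*) >= 2)

Result:
COUNT(*)
--------
3       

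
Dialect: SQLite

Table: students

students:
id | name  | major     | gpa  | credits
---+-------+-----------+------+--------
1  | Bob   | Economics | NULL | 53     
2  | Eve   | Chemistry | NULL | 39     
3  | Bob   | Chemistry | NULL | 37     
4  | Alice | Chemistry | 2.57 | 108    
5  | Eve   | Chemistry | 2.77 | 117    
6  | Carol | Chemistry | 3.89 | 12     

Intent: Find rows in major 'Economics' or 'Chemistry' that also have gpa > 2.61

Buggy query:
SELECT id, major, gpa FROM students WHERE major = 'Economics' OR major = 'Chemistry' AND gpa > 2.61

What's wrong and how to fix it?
Bug: Without parentheses, AND is evaluated before OR, so the gpa filter only applies to the 'Chemistry' branch

Fix: Add parentheses around the OR so the AND applies to both alternatives

Corrected query:
SELECT id, major, gpa FROM students WHERE (major = 'Economics' OR major = 'Chemistry') AND gpa > 2.61

Result:
id | major     | gpa 
---+-----------+-----
5  | Chemistry | 2.77
6  | Chemistry | 3.89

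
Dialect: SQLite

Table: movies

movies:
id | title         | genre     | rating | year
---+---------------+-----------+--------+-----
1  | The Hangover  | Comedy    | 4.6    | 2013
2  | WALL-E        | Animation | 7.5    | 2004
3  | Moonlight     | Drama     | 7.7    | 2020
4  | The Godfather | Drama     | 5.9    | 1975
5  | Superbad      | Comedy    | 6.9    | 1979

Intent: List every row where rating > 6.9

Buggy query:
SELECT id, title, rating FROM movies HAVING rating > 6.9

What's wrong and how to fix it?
Bug: This is a non-aggregate query (no GROUP BY, no aggregates), so in SQLite the HAVING clause is invalid here; a row-level condition belongs in WHERE

Fix: Use WHERE for row-level filtering

Corrected query:
SELECT id, title, rating FROM movies WHERE rating > 6.9

Result:
id | title     | rating
---+-----------+-------
2  | WALL-E    | 7.5   
3  | Moonlight | 7.7   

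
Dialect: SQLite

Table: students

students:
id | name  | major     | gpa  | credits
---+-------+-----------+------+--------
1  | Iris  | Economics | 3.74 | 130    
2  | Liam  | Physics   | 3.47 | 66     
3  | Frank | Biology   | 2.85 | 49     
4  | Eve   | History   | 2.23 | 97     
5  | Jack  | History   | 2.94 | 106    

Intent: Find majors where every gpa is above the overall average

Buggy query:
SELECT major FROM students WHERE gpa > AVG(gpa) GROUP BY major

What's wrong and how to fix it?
Bug: WHERE evaluates per row before aggregation, so AVG() is unavailable

Fix: Compute the overall average in a scalar subquery and compare each group's MIN against it in HAVING

Corrected query:
SELECT major FROM students GROUP BY major HAVING MIN(gpa) > (SELECT AVG(gpa) FROM students)

Result:
major    
---------
Economics
Physics  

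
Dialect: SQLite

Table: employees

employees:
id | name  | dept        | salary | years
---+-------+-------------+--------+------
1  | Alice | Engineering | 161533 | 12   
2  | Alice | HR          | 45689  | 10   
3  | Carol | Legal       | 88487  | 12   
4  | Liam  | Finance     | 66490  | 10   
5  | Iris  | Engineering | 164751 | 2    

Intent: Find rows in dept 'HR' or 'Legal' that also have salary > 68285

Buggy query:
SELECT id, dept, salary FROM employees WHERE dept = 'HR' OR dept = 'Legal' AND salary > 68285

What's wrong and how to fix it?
Bug: AND binds tighter than OR, so this parses as dept = 'HR' OR (dept = 'Legal' AND salary > 68285)

Fix: Add parentheses around the OR so the AND applies to both alternatives

Corrected query:
SELECT id, dept, salary FROM employees WHERE (dept = 'HR' OR dept = 'Legal') AND salary > 68285

Result:
id | dept  | salary
---+-------+-------
3  | Legal | 88487 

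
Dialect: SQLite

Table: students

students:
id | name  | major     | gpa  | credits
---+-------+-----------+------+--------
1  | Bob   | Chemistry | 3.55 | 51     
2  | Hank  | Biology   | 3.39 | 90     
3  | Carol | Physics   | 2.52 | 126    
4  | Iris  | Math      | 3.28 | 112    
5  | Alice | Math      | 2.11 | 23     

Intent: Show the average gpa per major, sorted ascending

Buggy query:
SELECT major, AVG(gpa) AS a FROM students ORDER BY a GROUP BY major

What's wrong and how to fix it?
Bug: ORDER BY appears before GROUP BY; SQL clause order requires GROUP BY first

Fix: Reorder: SELECT … FROM … GROUP BY … ORDER BY …

Corrected query:
SELECT major, AVG(gpa) AS a FROM students GROUP BY major ORDER BY a

Result:
major     | a    
----------+------
Physics   | 2.52 
Math      | 2.695
Biology   | 3.39 
Chemistry | 3.55 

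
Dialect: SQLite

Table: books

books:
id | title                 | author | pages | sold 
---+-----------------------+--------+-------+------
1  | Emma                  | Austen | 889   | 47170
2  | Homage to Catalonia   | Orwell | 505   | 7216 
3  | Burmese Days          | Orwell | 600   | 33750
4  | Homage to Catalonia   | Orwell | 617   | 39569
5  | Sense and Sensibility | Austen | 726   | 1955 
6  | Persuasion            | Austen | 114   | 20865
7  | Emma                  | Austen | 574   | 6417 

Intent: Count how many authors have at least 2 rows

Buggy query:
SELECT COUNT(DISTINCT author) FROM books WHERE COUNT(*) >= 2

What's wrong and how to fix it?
Bug: COUNT(*) cannot appear in WHERE; the per-group count doesn't exist yet

Fix: Use a subquery that GROUPs and filters with HAVING, then count its rows

Corrected query:
SELECT COUNT(*) FROM (SELECT author FROM books GROUP BY author HAVING COUNT(*) >= 2)

Result:
COUNT(*)
--------
2       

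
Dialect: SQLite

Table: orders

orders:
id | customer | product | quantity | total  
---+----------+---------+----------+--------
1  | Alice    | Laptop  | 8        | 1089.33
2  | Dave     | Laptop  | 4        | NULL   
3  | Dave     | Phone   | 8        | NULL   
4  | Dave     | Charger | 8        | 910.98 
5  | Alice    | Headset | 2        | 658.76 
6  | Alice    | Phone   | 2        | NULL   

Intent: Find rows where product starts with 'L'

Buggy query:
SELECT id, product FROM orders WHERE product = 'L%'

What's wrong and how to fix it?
Bug: Wildcards only work with LIKE; '=' treats '%' as a literal character

Fix: Replace '=' with LIKE so 'L%' is treated as a pattern

Corrected query:
SELECT id, product FROM orders WHERE product LIKE 'L%'

Result:
id | product
---+--------
1  | Laptop 
2  | Laptop 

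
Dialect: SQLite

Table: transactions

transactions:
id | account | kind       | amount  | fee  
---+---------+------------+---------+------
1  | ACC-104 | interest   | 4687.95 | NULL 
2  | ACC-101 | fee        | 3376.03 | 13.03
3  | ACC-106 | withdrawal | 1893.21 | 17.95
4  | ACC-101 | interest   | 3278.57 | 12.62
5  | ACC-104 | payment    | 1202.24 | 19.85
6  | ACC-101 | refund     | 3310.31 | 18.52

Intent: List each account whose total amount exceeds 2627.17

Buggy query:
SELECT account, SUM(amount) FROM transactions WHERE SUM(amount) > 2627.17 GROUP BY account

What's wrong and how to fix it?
Bug: Aggregate functions cannot appear in a WHERE clause

Fix: Move the aggregate condition to a HAVING clause

Corrected query:
SELECT account, SUM(amount) FROM transactions GROUP BY account HAVING SUM(amount) > 2627.17

Result:
account | SUM(amount)
--------+------------
ACC-101 | 9964.91    
ACC-104 | 5890.19    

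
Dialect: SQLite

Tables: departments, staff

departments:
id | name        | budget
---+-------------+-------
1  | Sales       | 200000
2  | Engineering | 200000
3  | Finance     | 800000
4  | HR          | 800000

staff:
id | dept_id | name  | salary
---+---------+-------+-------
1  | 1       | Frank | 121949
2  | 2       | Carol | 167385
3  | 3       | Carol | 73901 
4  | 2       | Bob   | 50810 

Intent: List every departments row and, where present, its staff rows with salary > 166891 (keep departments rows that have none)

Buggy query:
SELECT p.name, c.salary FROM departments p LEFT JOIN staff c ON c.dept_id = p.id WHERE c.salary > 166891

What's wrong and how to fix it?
Bug: Filtering c.salary in WHERE discards the NULL rows produced by LEFT JOIN, turning it into an inner join

Fix: Move the right-table condition into the ON clause so unmatched parents are kept

Corrected query:
SELECT p.name, c.salary FROM departments p LEFT JOIN staff c ON c.dept_id = p.id AND c.salary > 166891

Result:
name        | salary
------------+-------
Sales       | NULL  
Engineering | 167385
Finance     | NULL  
HR          | NULL  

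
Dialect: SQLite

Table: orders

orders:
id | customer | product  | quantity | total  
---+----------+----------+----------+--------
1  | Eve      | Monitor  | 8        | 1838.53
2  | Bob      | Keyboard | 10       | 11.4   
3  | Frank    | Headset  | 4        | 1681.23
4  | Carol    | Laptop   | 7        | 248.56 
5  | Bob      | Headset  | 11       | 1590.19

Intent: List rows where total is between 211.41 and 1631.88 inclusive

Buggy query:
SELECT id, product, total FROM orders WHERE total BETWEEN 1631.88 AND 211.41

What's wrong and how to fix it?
Bug: The bounds are reversed; BETWEEN a AND b requires a <= b to match anything

Fix: Swap the bounds so the smaller value comes first

Corrected query:
SELECT id, product, total FROM orders WHERE total BETWEEN 211.41 AND 1631.88

Result:
id | product | total  
---+---------+--------
4  | Laptop  | 248.56 
5  | Headset | 1590.19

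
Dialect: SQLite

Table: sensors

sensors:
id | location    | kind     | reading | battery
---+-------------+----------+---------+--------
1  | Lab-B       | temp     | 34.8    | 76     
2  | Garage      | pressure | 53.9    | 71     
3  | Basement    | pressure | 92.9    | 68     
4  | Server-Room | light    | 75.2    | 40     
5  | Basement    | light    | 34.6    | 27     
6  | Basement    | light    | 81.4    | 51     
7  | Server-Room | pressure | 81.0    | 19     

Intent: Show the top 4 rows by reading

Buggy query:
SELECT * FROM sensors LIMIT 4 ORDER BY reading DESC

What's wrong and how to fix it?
Bug: ORDER BY cannot follow LIMIT; LIMIT is the final clause

Fix: Swap the clauses: ORDER BY first, then LIMIT

Corrected query:
SELECT * FROM sensors ORDER BY reading DESC LIMIT 4

Result:
id | location    | kind     | reading | battery
---+-------------+----------+---------+--------
3  | Basement    | pressure | 92.9    | 68     
6  | Basement    | light    | 81.4    | 51     
7  | Server-Room | pressure | 81      | 19     
4  | Server-Room | light    | 75.2    | 40     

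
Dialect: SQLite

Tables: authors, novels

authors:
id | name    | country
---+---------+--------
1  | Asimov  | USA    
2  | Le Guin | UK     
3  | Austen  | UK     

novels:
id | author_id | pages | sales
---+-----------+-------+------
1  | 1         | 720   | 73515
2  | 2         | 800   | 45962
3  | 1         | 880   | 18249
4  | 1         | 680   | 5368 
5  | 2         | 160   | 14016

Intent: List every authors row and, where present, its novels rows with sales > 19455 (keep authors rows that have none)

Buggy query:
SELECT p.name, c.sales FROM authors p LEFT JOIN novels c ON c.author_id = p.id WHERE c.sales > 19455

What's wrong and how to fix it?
Bug: A WHERE condition on the right-hand table after LEFT JOIN drops unmatched parents

Fix: Move the right-table condition into the ON clause so unmatched parents are kept

Corrected query:
SELECT p.name, c.sales FROM authors p LEFT JOIN novels c ON c.author_id = p.id AND c.sales > 19455

Result:
name    | sales
--------+------
Asimov  | 73515
Le Guin | 45962
Austen  | NULL 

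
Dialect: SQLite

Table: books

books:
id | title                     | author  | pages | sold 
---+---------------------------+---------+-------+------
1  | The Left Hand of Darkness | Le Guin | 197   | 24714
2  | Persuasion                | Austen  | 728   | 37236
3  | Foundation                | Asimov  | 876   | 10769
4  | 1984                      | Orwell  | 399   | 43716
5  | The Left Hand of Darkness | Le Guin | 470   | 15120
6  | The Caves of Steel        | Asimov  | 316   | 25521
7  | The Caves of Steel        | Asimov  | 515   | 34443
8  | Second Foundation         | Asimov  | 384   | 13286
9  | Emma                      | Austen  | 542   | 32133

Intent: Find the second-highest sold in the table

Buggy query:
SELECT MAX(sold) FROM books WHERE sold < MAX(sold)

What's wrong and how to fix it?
Bug: The inner MAX is an aggregate inside WHERE, which is not allowed

Fix: Put the inner MAX in a scalar subquery

Corrected query:
SELECT MAX(sold) FROM books WHERE sold < (SELECT MAX(sold) FROM books)

Result:
MAX(sold)
---------
37236    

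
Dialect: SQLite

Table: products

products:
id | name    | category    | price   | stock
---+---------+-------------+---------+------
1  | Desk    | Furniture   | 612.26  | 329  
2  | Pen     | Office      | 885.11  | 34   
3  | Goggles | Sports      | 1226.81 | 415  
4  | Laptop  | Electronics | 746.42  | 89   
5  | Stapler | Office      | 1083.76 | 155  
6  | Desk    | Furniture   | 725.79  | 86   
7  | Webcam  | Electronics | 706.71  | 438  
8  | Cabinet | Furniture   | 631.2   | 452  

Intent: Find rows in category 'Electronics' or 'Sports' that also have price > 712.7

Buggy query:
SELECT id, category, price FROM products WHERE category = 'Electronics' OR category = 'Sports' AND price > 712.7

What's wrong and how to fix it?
Bug: AND binds tighter than OR, so this parses as category = 'Electronics' OR (category = 'Sports' AND price > 712.7)

Fix: Add parentheses around the OR so the AND applies to both alternatives

Corrected query:
SELECT id, category, price FROM products WHERE (category = 'Electronics' OR category = 'Sports') AND price > 712.7

Result:
id | category    | price  
---+-------------+--------
3  | Sports      | 1226.81
4  | Electronics | 746.42 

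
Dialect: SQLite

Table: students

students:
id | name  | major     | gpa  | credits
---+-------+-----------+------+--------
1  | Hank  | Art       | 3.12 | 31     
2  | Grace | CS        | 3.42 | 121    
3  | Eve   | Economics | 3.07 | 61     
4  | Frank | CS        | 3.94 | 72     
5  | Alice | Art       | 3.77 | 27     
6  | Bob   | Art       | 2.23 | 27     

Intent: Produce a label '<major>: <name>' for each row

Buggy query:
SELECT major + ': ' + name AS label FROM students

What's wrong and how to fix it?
Bug: '+' is numeric addition; on text columns SQLite converts them to 0 instead of concatenating

Fix: Replace + with || to concatenate text

Corrected query:
SELECT major || ': ' || name AS label FROM students

Result:
label         
--------------
Art: Hank     
CS: Grace     
Economics: Eve
CS: Frank     
Art: Alice    
Art: Bob      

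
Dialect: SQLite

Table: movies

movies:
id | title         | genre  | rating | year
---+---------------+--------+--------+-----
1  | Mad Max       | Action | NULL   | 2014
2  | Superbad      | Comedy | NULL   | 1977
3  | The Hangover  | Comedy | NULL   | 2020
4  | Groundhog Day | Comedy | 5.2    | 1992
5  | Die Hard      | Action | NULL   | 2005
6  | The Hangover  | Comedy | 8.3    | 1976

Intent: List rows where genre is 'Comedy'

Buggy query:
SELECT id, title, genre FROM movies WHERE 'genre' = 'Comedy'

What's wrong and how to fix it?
Bug: Single quotes denote string literals in SQL; the column name is being compared as a constant string

Fix: Remove the quotes around the column name (or use double quotes for an identifier)

Corrected query:
SELECT id, title, genre FROM movies WHERE genre = 'Comedy'

Result:
id | title         | genre 
---+---------------+-------
2  | Superbad      | Comedy
3  | The Hangover  | Comedy
4  | Groundhog Day | Comedy
6  | The Hangover  | Comedy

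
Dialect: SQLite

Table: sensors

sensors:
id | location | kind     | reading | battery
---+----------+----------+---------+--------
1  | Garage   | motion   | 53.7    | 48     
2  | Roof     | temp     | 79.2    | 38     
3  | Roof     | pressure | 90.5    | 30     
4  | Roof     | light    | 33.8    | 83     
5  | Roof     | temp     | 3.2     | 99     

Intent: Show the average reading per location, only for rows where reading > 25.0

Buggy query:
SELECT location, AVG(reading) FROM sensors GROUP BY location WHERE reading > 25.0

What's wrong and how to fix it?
Bug: WHERE cannot follow GROUP BY

Fix: Move the WHERE clause before GROUP BY

Corrected query:
SELECT location, AVG(reading) FROM sensors WHERE reading > 25.0 GROUP BY location

Result:
location | AVG(reading)
---------+-------------
Garage   | 53.7        
Roof     | 67.833333   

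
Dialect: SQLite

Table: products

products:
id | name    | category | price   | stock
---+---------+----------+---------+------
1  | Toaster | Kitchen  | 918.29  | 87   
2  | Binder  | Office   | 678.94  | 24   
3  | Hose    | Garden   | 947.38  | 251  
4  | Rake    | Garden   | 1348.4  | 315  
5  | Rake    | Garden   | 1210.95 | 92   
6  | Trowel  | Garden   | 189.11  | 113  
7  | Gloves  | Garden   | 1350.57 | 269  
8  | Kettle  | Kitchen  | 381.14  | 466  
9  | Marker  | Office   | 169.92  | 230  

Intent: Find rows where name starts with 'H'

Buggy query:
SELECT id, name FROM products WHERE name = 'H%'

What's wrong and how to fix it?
Bug: '=' compares the literal string including the % character; pattern matching needs LIKE

Fix: Replace '=' with LIKE so 'H%' is treated as a pattern

Corrected query:
SELECT id, name FROM products WHERE name LIKE 'H%'

Result:
id | name
---+-----
3  | Hose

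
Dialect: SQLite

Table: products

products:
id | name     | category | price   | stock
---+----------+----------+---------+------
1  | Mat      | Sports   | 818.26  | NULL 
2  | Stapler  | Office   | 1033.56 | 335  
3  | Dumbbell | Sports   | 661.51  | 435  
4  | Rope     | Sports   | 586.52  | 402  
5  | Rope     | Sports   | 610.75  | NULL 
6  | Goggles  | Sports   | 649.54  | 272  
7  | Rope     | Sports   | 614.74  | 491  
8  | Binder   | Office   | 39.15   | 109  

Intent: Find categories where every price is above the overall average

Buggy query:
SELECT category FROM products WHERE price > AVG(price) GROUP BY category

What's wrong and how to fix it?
Bug: AVG() is an aggregate; it can't sit directly in WHERE

Fix: Compute the overall average in a scalar subquery and compare each group's MIN against it in HAVING

Corrected query:
SELECT category FROM products GROUP BY category HAVING MIN(price) > (SELECT AVG(price) FROM products)

Result:
(no rows)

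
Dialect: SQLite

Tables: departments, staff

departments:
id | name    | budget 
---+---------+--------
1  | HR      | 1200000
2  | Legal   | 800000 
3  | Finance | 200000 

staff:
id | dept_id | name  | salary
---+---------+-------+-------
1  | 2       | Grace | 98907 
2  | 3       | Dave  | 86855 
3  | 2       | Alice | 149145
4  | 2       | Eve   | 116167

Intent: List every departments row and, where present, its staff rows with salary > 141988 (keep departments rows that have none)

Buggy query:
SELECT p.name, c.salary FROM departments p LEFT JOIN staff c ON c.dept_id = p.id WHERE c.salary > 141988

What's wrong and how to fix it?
Bug: Filtering c.salary in WHERE discards the NULL rows produced by LEFT JOIN, turning it into an inner join

Fix: Move the right-table condition into the ON clause so unmatched parents are kept

Corrected query:
SELECT p.name, c.salary FROM departments p LEFT JOIN staff c ON c.dept_id = p.id AND c.salary > 141988

Result:
name    | salary
--------+-------
HR      | NULL  
Legal   | 149145
Finance | NULL  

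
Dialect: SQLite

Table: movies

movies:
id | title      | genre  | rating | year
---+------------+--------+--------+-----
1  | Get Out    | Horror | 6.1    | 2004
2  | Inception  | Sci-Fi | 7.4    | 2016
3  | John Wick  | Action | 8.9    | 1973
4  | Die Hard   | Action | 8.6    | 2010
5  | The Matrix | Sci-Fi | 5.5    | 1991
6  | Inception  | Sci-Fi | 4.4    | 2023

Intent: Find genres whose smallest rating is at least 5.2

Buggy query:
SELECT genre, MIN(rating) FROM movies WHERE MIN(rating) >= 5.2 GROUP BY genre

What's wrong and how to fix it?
Bug: MIN() in WHERE is a misuse of aggregate

Fix: Replace WHERE with HAVING after the GROUP BY

Corrected query:
SELECT genre, MIN(rating) FROM movies GROUP BY genre HAVING MIN(rating) >= 5.2

Result:
genre  | MIN(rating)
-------+------------
Action | 8.6        
Horror | 6.1        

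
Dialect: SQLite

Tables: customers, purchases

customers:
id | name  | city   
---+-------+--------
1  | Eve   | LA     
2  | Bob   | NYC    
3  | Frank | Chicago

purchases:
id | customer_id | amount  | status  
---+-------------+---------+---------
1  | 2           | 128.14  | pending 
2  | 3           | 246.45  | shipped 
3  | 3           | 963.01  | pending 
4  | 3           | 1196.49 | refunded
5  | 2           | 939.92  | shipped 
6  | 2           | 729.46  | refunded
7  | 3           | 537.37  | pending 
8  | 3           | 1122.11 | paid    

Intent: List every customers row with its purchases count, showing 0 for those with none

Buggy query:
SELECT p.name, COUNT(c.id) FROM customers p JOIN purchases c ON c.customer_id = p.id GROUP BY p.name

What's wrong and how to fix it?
Bug: An inner join excludes parents with zero children

Fix: Use LEFT JOIN so parents without children still appear (COUNT(c.id) gives 0)

Corrected query:
SELECT p.name, COUNT(c.id) FROM customers p LEFT JOIN purchases c ON c.customer_id = p.id GROUP BY p.name

Result:
name  | COUNT(c.id)
------+------------
Bob   | 3          
Eve   | 0          
Frank | 5          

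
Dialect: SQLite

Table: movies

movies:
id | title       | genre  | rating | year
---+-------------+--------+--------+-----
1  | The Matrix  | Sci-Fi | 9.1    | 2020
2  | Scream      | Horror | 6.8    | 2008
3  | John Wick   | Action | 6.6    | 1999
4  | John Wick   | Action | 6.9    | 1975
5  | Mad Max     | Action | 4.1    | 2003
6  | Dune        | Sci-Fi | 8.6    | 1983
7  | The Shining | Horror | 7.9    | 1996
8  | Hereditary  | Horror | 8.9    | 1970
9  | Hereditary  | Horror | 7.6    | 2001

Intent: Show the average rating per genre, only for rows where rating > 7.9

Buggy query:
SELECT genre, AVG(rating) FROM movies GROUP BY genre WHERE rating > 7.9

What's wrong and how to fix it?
Bug: Row-level WHERE must come before GROUP BY in the clause order

Fix: Place WHERE between FROM and GROUP BY

Corrected query:
SELECT genre, AVG(rating) FROM movies WHERE rating > 7.9 GROUP BY genre

Result:
genre  | AVG(rating)
-------+------------
Horror | 8.9        
Sci-Fi | 8.85       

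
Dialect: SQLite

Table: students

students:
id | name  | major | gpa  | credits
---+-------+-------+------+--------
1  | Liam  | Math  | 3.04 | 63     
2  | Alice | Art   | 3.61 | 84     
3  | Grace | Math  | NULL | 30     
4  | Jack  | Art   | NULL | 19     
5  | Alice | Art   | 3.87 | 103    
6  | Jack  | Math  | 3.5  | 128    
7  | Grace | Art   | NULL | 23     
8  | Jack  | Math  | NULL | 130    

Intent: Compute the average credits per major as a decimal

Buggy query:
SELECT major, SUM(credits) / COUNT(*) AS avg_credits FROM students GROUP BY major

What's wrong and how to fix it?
Bug: SUM(credits) and COUNT(*) are both integers; the division truncates the fractional part

Fix: Multiply by 1.0 (or CAST to REAL) to force floating-point division

Corrected query:
SELECT major, SUM(credits) * 1.0 / COUNT(*) AS avg_credits FROM students GROUP BY major

Result:
major | avg_credits
------+------------
Art   | 57.25      
Math  | 87.75      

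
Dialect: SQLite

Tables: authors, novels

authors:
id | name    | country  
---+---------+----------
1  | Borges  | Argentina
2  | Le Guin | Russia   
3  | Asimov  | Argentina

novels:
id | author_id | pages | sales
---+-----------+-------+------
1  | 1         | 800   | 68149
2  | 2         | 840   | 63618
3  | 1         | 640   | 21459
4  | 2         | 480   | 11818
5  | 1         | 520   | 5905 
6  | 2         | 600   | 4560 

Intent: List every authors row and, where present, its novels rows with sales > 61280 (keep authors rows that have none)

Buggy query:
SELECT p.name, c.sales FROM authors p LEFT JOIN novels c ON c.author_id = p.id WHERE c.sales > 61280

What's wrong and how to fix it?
Bug: A WHERE condition on the right-hand table after LEFT JOIN drops unmatched parents

Fix: Move the right-table condition into the ON clause so unmatched parents are kept

Corrected query:
SELECT p.name, c.sales FROM authors p LEFT JOIN novels c ON c.author_id = p.id AND c.sales > 61280

Result:
name    | sales
--------+------
Borges  | 68149
Le Guin | 63618
Asimov  | NULL 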